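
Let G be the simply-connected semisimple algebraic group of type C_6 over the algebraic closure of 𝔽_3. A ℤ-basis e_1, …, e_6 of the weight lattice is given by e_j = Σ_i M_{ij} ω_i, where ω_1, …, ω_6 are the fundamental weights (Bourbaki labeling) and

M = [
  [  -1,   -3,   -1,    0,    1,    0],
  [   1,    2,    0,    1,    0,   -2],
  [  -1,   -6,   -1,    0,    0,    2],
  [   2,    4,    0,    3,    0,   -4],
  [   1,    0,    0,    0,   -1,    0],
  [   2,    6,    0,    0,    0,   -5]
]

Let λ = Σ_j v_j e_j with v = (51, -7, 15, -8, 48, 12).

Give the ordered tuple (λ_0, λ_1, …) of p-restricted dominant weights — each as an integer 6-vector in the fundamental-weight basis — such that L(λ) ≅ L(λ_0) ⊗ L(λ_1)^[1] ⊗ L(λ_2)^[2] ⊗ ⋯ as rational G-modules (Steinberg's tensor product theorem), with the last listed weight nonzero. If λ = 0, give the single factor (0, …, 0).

Converting to the ω-basis (c_i = row i of M dotted with v = (51, -7, 15, -8, 48, 12)):
  c_1 = -1*51 + -3*-7 + -1*15 + 0*-8 + 1*48 + 0*12 = 3
  c_2 = 1*51 + 2*-7 + 0*15 + 1*-8 + 0*48 + -2*12 = 5
  c_3 = -1*51 + -6*-7 + -1*15 + 0*-8 + 0*48 + 2*12 = 0
  c_4 = 2*51 + 4*-7 + 0*15 + 3*-8 + 0*48 + -4*12 = 2
  c_5 = 1*51 + 0*-7 + 0*15 + 0*-8 + -1*48 + 0*12 = 3
  c_6 = 2*51 + 6*-7 + 0*15 + 0*-8 + 0*48 + -5*12 = 0
Expand coordinatewise in base 3:
  c_1 = 3 = 0·3^0 + 1·3^1
  c_2 = 5 = 2·3^0 + 1·3^1
  c_3 = 0
  c_4 = 2 = 2·3^0
  c_5 = 3 = 0·3^0 + 1·3^1
  c_6 = 0
λ_0 = (0, 2, 0, 2, 0, 0)
λ_1 = (1, 1, 0, 0, 1, 0)

((0, 2, 0, 2, 0, 0), (1, 1, 0, 0, 1, 0))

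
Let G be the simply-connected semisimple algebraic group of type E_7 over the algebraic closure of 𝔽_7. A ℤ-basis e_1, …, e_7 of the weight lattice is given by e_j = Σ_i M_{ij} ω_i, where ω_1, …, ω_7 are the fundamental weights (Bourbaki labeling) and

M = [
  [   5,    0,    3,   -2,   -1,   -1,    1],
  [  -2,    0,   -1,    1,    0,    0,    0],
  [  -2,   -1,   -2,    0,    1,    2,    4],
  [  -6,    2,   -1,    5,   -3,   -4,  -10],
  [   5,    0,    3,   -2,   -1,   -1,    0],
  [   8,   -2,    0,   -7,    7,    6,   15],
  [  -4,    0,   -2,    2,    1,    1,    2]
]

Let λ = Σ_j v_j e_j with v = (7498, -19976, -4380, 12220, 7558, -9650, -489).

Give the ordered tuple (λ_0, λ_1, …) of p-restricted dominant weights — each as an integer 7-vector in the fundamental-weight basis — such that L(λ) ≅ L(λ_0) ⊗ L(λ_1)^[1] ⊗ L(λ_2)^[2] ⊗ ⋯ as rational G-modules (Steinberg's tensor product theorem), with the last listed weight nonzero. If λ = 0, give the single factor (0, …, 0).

((1, 1, 0, 5, 0, 2, 5), (6, 5, 6, 4, 6, 1, 5), (2, 4, 0, 6, 5, 0, 2), (4, 4, 0, 3, 5, 6, 0))

ω-coordinates c = M·v, v = (7498, -19976, -4380, 12220, 7558, -9650, -489):
  c_1 = 5*7498 + 0*-19976 + 3*-4380 + -2*12220 + -1*7558 + -1*-9650 + 1*-489 = 1513
  c_2 = -2*7498 + 0*-19976 + -1*-4380 + 1*12220 + 0*7558 + 0*-9650 + 0*-489 = 1604
  c_3 = -2*7498 + -1*-19976 + -2*-4380 + 0*12220 + 1*7558 + 2*-9650 + 4*-489 = 42
  c_4 = -6*7498 + 2*-19976 + -1*-4380 + 5*12220 + -3*7558 + -4*-9650 + -10*-489 = 1356
  c_5 = 5*7498 + 0*-19976 + 3*-4380 + -2*12220 + -1*7558 + -1*-9650 + 0*-489 = 2002
  c_6 = 8*7498 + -2*-19976 + 0*-4380 + -7*12220 + 7*7558 + 6*-9650 + 15*-489 = 2067
  c_7 = -4*7498 + 0*-19976 + -2*-4380 + 2*12220 + 1*7558 + 1*-9650 + 2*-489 = 138
Expand coordinatewise in base 7:
  c_1 = 1513 = 1·7^0 + 6·7^1 + 2·7^2 + 4·7^3
  c_2 = 1604 = 1·7^0 + 5·7^1 + 4·7^2 + 4·7^3
  c_3 = 42 = 0·7^0 + 6·7^1
  c_4 = 1356 = 5·7^0 + 4·7^1 + 6·7^2 + 3·7^3
  c_5 = 2002 = 0·7^0 + 6·7^1 + 5·7^2 + 5·7^3
  c_6 = 2067 = 2·7^0 + 1·7^1 + 0·7^2 + 6·7^3
  c_7 = 138 = 5·7^0 + 5·7^1 + 2·7^2
λ_0 = (1, 1, 0, 5, 0, 2, 5)
λ_1 = (6, 5, 6, 4, 6, 1, 5)
λ_2 = (2, 4, 0, 6, 5, 0, 2)
λ_3 = (4, 4, 0, 3, 5, 6, 0)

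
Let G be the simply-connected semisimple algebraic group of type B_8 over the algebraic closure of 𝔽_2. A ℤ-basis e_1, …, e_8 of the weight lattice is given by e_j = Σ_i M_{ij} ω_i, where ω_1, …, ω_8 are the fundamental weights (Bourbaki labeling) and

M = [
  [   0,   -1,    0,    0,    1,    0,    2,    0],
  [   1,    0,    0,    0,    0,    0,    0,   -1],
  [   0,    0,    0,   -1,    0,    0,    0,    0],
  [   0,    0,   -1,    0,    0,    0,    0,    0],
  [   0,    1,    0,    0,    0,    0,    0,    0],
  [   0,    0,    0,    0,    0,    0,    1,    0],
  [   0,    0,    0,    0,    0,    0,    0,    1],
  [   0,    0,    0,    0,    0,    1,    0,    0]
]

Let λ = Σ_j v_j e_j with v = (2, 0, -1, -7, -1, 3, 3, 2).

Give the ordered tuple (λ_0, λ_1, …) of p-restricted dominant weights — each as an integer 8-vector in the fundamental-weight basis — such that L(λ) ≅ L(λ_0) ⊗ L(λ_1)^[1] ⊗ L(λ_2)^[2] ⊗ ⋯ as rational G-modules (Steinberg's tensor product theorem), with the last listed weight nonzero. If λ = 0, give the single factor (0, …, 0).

Compute c_i = Σ_j M_{ij} v_j with v = (2, 0, -1, -7, -1, 3, 3, 2):
  c_1 = (0)·(2) + (-1)·(0) + (0)·(-1) + (0)·(-7) + (1)·(-1) + (0)·(3) + (2)·(3) + (0)·(2) = 5
  c_2 = (1)·(2) + (0)·(0) + (0)·(-1) + (0)·(-7) + (0)·(-1) + (0)·(3) + (0)·(3) + (-1)·(2) = 0
  c_3 = (0)·(2) + (0)·(0) + (0)·(-1) + (-1)·(-7) + (0)·(-1) + (0)·(3) + (0)·(3) + (0)·(2) = 7
  c_4 = (0)·(2) + (0)·(0) + (-1)·(-1) + (0)·(-7) + (0)·(-1) + (0)·(3) + (0)·(3) + (0)·(2) = 1
  c_5 = (0)·(2) + (1)·(0) + (0)·(-1) + (0)·(-7) + (0)·(-1) + (0)·(3) + (0)·(3) + (0)·(2) = 0
  c_6 = (0)·(2) + (0)·(0) + (0)·(-1) + (0)·(-7) + (0)·(-1) + (0)·(3) + (1)·(3) + (0)·(2) = 3
  c_7 = (0)·(2) + (0)·(0) + (0)·(-1) + (0)·(-7) + (0)·(-1) + (0)·(3) + (0)·(3) + (1)·(2) = 2
  c_8 = (0)·(2) + (0)·(0) + (0)·(-1) + (0)·(-7) + (0)·(-1) + (1)·(3) + (0)·(3) + (0)·(2) = 3
Expand coordinatewise in base 2:
  c_1 = 5 = 1·2^0 + 0·2^1 + 1·2^2
  c_2 = 0
  c_3 = 7 = 1·2^0 + 1·2^1 + 1·2^2
  c_4 = 1 = 1·2^0
  c_5 = 0
  c_6 = 3 = 1·2^0 + 1·2^1
  c_7 = 2 = 0·2^0 + 1·2^1
  c_8 = 3 = 1·2^0 + 1·2^1
p-restricted factor λ_0 = (1, 0, 1, 1, 0, 1, 0, 1)
p-restricted factor λ_1 = (0, 0, 1, 0, 0, 1, 1, 1)
p-restricted factor λ_2 = (1, 0, 1, 0, 0, 0, 0, 0)

((1, 0, 1, 1, 0, 1, 0, 1), (0, 0, 1, 0, 0, 1, 1, 1), (1, 0, 1, 0, 0, 0, 0, 0))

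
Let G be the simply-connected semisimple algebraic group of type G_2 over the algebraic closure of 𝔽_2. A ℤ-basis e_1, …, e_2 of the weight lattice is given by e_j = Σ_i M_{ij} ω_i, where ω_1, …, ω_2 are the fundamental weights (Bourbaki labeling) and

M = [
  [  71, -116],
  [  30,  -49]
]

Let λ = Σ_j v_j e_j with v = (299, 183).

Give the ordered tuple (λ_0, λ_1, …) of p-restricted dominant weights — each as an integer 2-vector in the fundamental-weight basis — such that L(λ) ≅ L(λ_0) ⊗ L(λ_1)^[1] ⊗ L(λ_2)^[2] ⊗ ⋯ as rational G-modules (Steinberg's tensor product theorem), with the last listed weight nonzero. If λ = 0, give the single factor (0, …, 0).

In the fundamental-weight basis, λ has coordinates c = M·v (v = (299, 183)):
  c_1 = 71·299 + (-116)·(183) = 1
  c_2 = 30·299 + (-49)·(183) = 3
p = 2; digits c_i = Σ_j d_{ij}·2^j, 0 ≤ d_{ij} < 2:
  c_1 = 1 = 1·2^0
  c_2 = 3 = 1·2^0 + 1·2^1
λ_0 = (1, 1)
λ_1 = (0, 1)

((1, 1), (0, 1))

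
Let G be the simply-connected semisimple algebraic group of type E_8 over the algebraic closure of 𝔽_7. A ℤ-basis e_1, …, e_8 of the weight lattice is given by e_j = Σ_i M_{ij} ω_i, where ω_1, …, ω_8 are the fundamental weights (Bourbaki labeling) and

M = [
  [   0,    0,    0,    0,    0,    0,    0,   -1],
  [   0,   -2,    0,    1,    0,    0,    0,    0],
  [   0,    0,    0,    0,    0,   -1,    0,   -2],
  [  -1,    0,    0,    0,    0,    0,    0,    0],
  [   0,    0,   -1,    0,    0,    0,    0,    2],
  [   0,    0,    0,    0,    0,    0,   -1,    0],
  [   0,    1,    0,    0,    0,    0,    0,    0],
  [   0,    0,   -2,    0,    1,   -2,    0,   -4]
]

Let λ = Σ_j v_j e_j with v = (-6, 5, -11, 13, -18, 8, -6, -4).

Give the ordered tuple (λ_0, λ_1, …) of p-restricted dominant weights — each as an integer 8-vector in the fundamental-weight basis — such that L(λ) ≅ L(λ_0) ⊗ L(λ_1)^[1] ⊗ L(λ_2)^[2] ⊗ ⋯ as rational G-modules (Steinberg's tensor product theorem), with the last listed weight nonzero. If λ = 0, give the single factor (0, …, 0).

((4, 3, 0, 6, 3, 6, 5, 4),)

In the fundamental-weight basis, λ has coordinates c = M·v (v = (-6, 5, -11, 13, -18, 8, -6, -4)):
  c_1 = (0)·(-6) + (0)·(5) + (0)·(-11) + (0)·(13) + (0)·(-18) + (0)·(8) + (0)·(-6) + (-1)·(-4) = 4
  c_2 = (0)·(-6) + (-2)·(5) + (0)·(-11) + (1)·(13) + (0)·(-18) + (0)·(8) + (0)·(-6) + (0)·(-4) = 3
  c_3 = (0)·(-6) + (0)·(5) + (0)·(-11) + (0)·(13) + (0)·(-18) + (-1)·(8) + (0)·(-6) + (-2)·(-4) = 0
  c_4 = (-1)·(-6) + (0)·(5) + (0)·(-11) + (0)·(13) + (0)·(-18) + (0)·(8) + (0)·(-6) + (0)·(-4) = 6
  c_5 = (0)·(-6) + (0)·(5) + (-1)·(-11) + (0)·(13) + (0)·(-18) + (0)·(8) + (0)·(-6) + (2)·(-4) = 3
  c_6 = (0)·(-6) + (0)·(5) + (0)·(-11) + (0)·(13) + (0)·(-18) + (0)·(8) + (-1)·(-6) + (0)·(-4) = 6
  c_7 = (0)·(-6) + (1)·(5) + (0)·(-11) + (0)·(13) + (0)·(-18) + (0)·(8) + (0)·(-6) + (0)·(-4) = 5
  c_8 = (0)·(-6) + (0)·(5) + (-2)·(-11) + (0)·(13) + (1)·(-18) + (-2)·(8) + (0)·(-6) + (-4)·(-4) = 4
Expand coordinatewise in base 7:
  c_1 = 4 = 4·7^0
  c_2 = 3 = 3·7^0
  c_3 = 0
  c_4 = 6 = 6·7^0
  c_5 = 3 = 3·7^0
  c_6 = 6 = 6·7^0
  c_7 = 5 = 5·7^0
  c_8 = 4 = 4·7^0
λ_0 = (4, 3, 0, 6, 3, 6, 5, 4)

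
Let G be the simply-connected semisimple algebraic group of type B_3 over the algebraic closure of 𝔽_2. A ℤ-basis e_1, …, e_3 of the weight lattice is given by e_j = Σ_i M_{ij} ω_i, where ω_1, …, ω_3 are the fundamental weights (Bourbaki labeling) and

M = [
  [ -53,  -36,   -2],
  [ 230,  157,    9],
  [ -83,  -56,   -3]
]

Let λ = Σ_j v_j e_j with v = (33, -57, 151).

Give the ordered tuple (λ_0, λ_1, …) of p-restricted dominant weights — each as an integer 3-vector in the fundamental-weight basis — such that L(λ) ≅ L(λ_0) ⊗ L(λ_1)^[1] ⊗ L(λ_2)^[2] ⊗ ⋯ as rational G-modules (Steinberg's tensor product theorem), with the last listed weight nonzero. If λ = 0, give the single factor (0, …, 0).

((1, 0, 0),)

In the fundamental-weight basis, λ has coordinates c = M·v (v = (33, -57, 151)):
  c_1 = (-53)·(33) + (-36)·(-57) + (-2)·(151) = 1
  c_2 = 230·33 + (157)·(-57) + 9·151 = 0
  c_3 = (-83)·(33) + (-56)·(-57) + (-3)·(151) = 0
p = 2; digits c_i = Σ_j d_{ij}·2^j, 0 ≤ d_{ij} < 2:
  c_1 = 1 = 1·2^0
  c_2 = 0
  c_3 = 0
p-restricted factor λ_0 = (1, 0, 0)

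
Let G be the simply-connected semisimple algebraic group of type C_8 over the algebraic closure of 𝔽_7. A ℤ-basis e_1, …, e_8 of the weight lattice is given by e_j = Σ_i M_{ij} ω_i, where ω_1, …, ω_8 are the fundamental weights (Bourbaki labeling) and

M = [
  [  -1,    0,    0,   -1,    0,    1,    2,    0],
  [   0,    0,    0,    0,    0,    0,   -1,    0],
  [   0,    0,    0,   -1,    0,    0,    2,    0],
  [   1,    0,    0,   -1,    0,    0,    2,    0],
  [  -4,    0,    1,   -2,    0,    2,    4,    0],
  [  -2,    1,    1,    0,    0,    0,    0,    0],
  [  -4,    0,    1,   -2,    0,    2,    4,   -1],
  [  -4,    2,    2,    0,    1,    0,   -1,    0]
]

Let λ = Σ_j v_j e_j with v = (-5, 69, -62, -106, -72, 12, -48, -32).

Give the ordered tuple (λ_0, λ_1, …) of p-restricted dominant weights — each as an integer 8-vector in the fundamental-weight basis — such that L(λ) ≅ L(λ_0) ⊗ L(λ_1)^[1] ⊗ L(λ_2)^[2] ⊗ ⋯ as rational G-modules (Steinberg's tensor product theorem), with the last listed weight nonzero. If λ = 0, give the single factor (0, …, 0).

Change of basis e → ω: c = M·v where v = (-5, 69, -62, -106, -72, 12, -48, -32):
  c_1 = (-1)·(-5) + (0)·(69) + (0)·(-62) + (-1)·(-106) + (0)·(-72) + (1)·(12) + (2)·(-48) + (0)·(-32) = 27
  c_2 = (0)·(-5) + (0)·(69) + (0)·(-62) + (0)·(-106) + (0)·(-72) + (0)·(12) + (-1)·(-48) + (0)·(-32) = 48
  c_3 = (0)·(-5) + (0)·(69) + (0)·(-62) + (-1)·(-106) + (0)·(-72) + (0)·(12) + (2)·(-48) + (0)·(-32) = 10
  c_4 = (1)·(-5) + (0)·(69) + (0)·(-62) + (-1)·(-106) + (0)·(-72) + (0)·(12) + (2)·(-48) + (0)·(-32) = 5
  c_5 = (-4)·(-5) + (0)·(69) + (1)·(-62) + (-2)·(-106) + (0)·(-72) + (2)·(12) + (4)·(-48) + (0)·(-32) = 2
  c_6 = (-2)·(-5) + (1)·(69) + (1)·(-62) + (0)·(-106) + (0)·(-72) + (0)·(12) + (0)·(-48) + (0)·(-32) = 17
  c_7 = (-4)·(-5) + (0)·(69) + (1)·(-62) + (-2)·(-106) + (0)·(-72) + (2)·(12) + (4)·(-48) + (-1)·(-32) = 34
  c_8 = (-4)·(-5) + (2)·(69) + (2)·(-62) + (0)·(-106) + (1)·(-72) + (0)·(12) + (-1)·(-48) + (0)·(-32) = 10
Base-7 expansion of each c_i:
  c_1 = 27 = 6·7^0 + 3·7^1
  c_2 = 48 = 6·7^0 + 6·7^1
  c_3 = 10 = 3·7^0 + 1·7^1
  c_4 = 5 = 5·7^0
  c_5 = 2 = 2·7^0
  c_6 = 17 = 3·7^0 + 2·7^1
  c_7 = 34 = 6·7^0 + 4·7^1
  c_8 = 10 = 3·7^0 + 1·7^1
Factor λ_0 = (6, 6, 3, 5, 2, 3, 6, 3)
Factor λ_1 = (3, 6, 1, 0, 0, 2, 4, 1)

((6, 6, 3, 5, 2, 3, 6, 3), (3, 6, 1, 0, 0, 2, 4, 1))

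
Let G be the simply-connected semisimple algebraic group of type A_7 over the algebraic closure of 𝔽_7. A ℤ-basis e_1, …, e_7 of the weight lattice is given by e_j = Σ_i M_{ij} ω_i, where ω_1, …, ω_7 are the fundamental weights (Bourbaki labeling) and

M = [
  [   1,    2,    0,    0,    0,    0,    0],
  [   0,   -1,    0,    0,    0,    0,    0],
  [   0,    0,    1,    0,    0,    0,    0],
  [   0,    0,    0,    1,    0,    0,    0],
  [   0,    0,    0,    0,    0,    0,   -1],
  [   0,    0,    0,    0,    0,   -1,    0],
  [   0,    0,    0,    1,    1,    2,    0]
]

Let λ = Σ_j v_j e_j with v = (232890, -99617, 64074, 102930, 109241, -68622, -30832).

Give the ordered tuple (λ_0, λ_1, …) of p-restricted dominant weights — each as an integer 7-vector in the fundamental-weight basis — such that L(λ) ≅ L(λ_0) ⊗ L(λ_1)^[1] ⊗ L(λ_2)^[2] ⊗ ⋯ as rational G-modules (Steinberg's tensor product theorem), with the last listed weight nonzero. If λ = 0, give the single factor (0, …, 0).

((0, 0, 3, 2, 4, 1, 6), (6, 0, 4, 4, 1, 3, 0), (0, 3, 5, 0, 6, 0, 3), (0, 3, 4, 6, 5, 4, 1), (0, 6, 5, 0, 5, 0, 3), (2, 5, 3, 6, 1, 4, 4))

ω-coordinates c = M·v, v = (232890, -99617, 64074, 102930, 109241, -68622, -30832):
  c_1 = 1*232890 + 2*-99617 + 0*64074 + 0*102930 + 0*109241 + 0*-68622 + 0*-30832 = 33656
  c_2 = 0*232890 + -1*-99617 + 0*64074 + 0*102930 + 0*109241 + 0*-68622 + 0*-30832 = 99617
  c_3 = 0*232890 + 0*-99617 + 1*64074 + 0*102930 + 0*109241 + 0*-68622 + 0*-30832 = 64074
  c_4 = 0*232890 + 0*-99617 + 0*64074 + 1*102930 + 0*109241 + 0*-68622 + 0*-30832 = 102930
  c_5 = 0*232890 + 0*-99617 + 0*64074 + 0*102930 + 0*109241 + 0*-68622 + -1*-30832 = 30832
  c_6 = 0*232890 + 0*-99617 + 0*64074 + 0*102930 + 0*109241 + -1*-68622 + 0*-30832 = 68622
  c_7 = 0*232890 + 0*-99617 + 0*64074 + 1*102930 + 1*109241 + 2*-68622 + 0*-30832 = 74927
p = 7; digits c_i = Σ_j d_{ij}·7^j, 0 ≤ d_{ij} < 7:
  c_1 = 33656 = 0·7^0 + 6·7^1 + 0·7^2 + 0·7^3 + 0·7^4 + 2·7^5
  c_2 = 99617 = 0·7^0 + 0·7^1 + 3·7^2 + 3·7^3 + 6·7^4 + 5·7^5
  c_3 = 64074 = 3·7^0 + 4·7^1 + 5·7^2 + 4·7^3 + 5·7^4 + 3·7^5
  c_4 = 102930 = 2·7^0 + 4·7^1 + 0·7^2 + 6·7^3 + 0·7^4 + 6·7^5
  c_5 = 30832 = 4·7^0 + 1·7^1 + 6·7^2 + 5·7^3 + 5·7^4 + 1·7^5
  c_6 = 68622 = 1·7^0 + 3·7^1 + 0·7^2 + 4·7^3 + 0·7^4 + 4·7^5
  c_7 = 74927 = 6·7^0 + 0·7^1 + 3·7^2 + 1·7^3 + 3·7^4 + 4·7^5
λ_0 = (0, 0, 3, 2, 4, 1, 6)
λ_1 = (6, 0, 4, 4, 1, 3, 0)
λ_2 = (0, 3, 5, 0, 6, 0, 3)
λ_3 = (0, 3, 4, 6, 5, 4, 1)
λ_4 = (0, 6, 5, 0, 5, 0, 3)
λ_5 = (2, 5, 3, 6, 1, 4, 4)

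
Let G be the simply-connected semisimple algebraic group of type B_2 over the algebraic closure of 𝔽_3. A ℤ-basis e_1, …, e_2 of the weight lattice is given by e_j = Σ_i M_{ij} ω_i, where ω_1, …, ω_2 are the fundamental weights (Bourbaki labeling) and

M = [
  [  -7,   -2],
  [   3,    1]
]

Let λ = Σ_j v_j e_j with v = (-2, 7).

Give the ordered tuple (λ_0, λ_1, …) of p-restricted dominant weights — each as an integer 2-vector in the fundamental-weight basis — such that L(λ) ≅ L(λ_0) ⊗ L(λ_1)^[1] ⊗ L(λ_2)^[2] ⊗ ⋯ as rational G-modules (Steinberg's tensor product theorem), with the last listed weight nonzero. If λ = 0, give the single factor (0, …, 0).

((0, 1),)

ω-coordinates c = M·v, v = (-2, 7):
  c_1 = (-7)·(-2) + (-2)·(7) = 0
  c_2 = (3)·(-2) + (1)·(7) = 1
Base-3 expansion of each c_i:
  c_1 = 0
  c_2 = 1 = 1·3^0
p-restricted factor λ_0 = (0, 1)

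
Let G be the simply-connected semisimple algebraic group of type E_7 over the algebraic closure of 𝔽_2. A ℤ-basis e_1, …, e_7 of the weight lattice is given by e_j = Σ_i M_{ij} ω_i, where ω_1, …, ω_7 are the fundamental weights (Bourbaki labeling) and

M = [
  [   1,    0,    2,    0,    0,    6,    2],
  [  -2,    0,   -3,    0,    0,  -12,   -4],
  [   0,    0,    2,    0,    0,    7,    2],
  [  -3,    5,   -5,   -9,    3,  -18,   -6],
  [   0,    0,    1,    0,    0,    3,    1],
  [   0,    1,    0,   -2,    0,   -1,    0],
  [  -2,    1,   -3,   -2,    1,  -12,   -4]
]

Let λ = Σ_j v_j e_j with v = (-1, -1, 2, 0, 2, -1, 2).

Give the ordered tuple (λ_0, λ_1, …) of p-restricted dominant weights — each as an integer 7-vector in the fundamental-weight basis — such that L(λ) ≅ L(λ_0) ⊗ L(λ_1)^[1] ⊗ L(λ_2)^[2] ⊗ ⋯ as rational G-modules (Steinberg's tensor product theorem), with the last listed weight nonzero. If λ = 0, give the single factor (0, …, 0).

Compute c_i = Σ_j M_{ij} v_j with v = (-1, -1, 2, 0, 2, -1, 2):
  c_1 = 1*-1 + 0*-1 + 2*2 + 0*0 + 0*2 + 6*-1 + 2*2 = 1
  c_2 = -2*-1 + 0*-1 + -3*2 + 0*0 + 0*2 + -12*-1 + -4*2 = 0
  c_3 = 0*-1 + 0*-1 + 2*2 + 0*0 + 0*2 + 7*-1 + 2*2 = 1
  c_4 = -3*-1 + 5*-1 + -5*2 + -9*0 + 3*2 + -18*-1 + -6*2 = 0
  c_5 = 0*-1 + 0*-1 + 1*2 + 0*0 + 0*2 + 3*-1 + 1*2 = 1
  c_6 = 0*-1 + 1*-1 + 0*2 + -2*0 + 0*2 + -1*-1 + 0*2 = 0
  c_7 = -2*-1 + 1*-1 + -3*2 + -2*0 + 1*2 + -12*-1 + -4*2 = 1
Base-2 expansion of each c_i:
  c_1 = 1 = 1·2^0
  c_2 = 0
  c_3 = 1 = 1·2^0
  c_4 = 0
  c_5 = 1 = 1·2^0
  c_6 = 0
  c_7 = 1 = 1·2^0
Factor λ_0 = (1, 0, 1, 0, 1, 0, 1)

((1, 0, 1, 0, 1, 0, 1),)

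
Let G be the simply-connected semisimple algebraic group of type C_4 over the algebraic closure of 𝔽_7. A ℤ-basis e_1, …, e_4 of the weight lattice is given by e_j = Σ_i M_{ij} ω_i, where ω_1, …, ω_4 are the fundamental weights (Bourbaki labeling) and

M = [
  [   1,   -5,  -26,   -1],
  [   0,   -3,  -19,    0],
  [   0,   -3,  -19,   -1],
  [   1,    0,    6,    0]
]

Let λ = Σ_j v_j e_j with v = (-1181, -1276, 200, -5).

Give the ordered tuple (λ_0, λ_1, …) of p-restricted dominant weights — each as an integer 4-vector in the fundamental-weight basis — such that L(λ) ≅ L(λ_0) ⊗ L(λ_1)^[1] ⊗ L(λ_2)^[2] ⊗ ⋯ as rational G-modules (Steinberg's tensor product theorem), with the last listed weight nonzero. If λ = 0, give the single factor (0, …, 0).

((4, 0, 5, 5), (0, 4, 4, 2))

Change of basis e → ω: c = M·v where v = (-1181, -1276, 200, -5):
  c_1 = (1)·(-1181) + (-5)·(-1276) + (-26)·(200) + (-1)·(-5) = 4
  c_2 = (0)·(-1181) + (-3)·(-1276) + (-19)·(200) + (0)·(-5) = 28
  c_3 = (0)·(-1181) + (-3)·(-1276) + (-19)·(200) + (-1)·(-5) = 33
  c_4 = (1)·(-1181) + (0)·(-1276) + (6)·(200) + (0)·(-5) = 19
p = 7; digits c_i = Σ_j d_{ij}·7^j, 0 ≤ d_{ij} < 7:
  c_1 = 4 = 4·7^0
  c_2 = 28 = 0·7^0 + 4·7^1
  c_3 = 33 = 5·7^0 + 4·7^1
  c_4 = 19 = 5·7^0 + 2·7^1
Factor λ_0 = (4, 0, 5, 5)
Factor λ_1 = (0, 4, 4, 2)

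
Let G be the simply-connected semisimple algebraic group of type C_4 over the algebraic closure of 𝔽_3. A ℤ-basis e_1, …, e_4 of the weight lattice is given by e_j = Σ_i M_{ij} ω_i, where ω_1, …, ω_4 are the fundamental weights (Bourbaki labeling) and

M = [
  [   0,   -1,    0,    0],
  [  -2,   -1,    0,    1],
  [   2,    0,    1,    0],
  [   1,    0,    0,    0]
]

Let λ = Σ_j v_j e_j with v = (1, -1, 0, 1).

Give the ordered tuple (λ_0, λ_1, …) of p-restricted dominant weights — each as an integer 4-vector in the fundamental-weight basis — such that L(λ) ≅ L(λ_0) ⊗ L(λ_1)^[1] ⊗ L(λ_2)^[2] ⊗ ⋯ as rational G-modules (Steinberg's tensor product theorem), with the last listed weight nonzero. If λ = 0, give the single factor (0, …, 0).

((1, 0, 2, 1),)

In the fundamental-weight basis, λ has coordinates c = M·v (v = (1, -1, 0, 1)):
  c_1 = 0*1 + -1*-1 + 0*0 + 0*1 = 1
  c_2 = -2*1 + -1*-1 + 0*0 + 1*1 = 0
  c_3 = 2*1 + 0*-1 + 1*0 + 0*1 = 2
  c_4 = 1*1 + 0*-1 + 0*0 + 0*1 = 1
p = 3; digits c_i = Σ_j d_{ij}·3^j, 0 ≤ d_{ij} < 3:
  c_1 = 1 = 1·3^0
  c_2 = 0
  c_3 = 2 = 2·3^0
  c_4 = 1 = 1·3^0
Factor λ_0 = (1, 0, 2, 1)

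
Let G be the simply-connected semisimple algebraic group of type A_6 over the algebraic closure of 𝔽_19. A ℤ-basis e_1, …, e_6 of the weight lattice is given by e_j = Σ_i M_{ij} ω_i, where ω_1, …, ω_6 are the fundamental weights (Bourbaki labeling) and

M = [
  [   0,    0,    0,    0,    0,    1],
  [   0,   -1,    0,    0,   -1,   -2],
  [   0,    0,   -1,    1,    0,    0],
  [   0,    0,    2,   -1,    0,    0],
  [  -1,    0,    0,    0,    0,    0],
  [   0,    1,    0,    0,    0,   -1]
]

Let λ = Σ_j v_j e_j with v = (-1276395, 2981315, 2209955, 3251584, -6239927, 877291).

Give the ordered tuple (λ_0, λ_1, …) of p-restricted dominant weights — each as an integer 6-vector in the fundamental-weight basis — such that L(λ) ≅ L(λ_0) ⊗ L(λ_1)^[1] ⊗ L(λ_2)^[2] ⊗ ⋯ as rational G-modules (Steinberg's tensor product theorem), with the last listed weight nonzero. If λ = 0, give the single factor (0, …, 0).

Converting to the ω-basis (c_i = row i of M dotted with v = (-1276395, 2981315, 2209955, 3251584, -6239927, 877291)):
  c_1 = 0*-1276395 + 0*2981315 + 0*2209955 + 0*3251584 + 0*-6239927 + 1*877291 = 877291
  c_2 = 0*-1276395 + -1*2981315 + 0*2209955 + 0*3251584 + -1*-6239927 + -2*877291 = 1504030
  c_3 = 0*-1276395 + 0*2981315 + -1*2209955 + 1*3251584 + 0*-6239927 + 0*877291 = 1041629
  c_4 = 0*-1276395 + 0*2981315 + 2*2209955 + -1*3251584 + 0*-6239927 + 0*877291 = 1168326
  c_5 = -1*-1276395 + 0*2981315 + 0*2209955 + 0*3251584 + 0*-6239927 + 0*877291 = 1276395
  c_6 = 0*-1276395 + 1*2981315 + 0*2209955 + 0*3251584 + 0*-6239927 + -1*877291 = 2104024
p = 19; digits c_i = Σ_j d_{ij}·19^j, 0 ≤ d_{ij} < 19:
  c_1 = 877291 = 4·19^0 + 3·19^1 + 17·19^2 + 13·19^3 + 6·19^4
  c_2 = 1504030 = 9·19^0 + 5·19^1 + 5·19^2 + 10·19^3 + 11·19^4
  c_3 = 1041629 = 11·19^0 + 7·19^1 + 16·19^2 + 18·19^3 + 7·19^4
  c_4 = 1168326 = 16·19^0 + 6·19^1 + 6·19^2 + 18·19^3 + 8·19^4
  c_5 = 1276395 = 13·19^0 + 13·19^1 + 1·19^2 + 15·19^3 + 9·19^4
  c_6 = 2104024 = 2·19^0 + 6·19^1 + 14·19^2 + 2·19^3 + 16·19^4
p-restricted factor λ_0 = (4, 9, 11, 16, 13, 2)
p-restricted factor λ_1 = (3, 5, 7, 6, 13, 6)
p-restricted factor λ_2 = (17, 5, 16, 6, 1, 14)
p-restricted factor λ_3 = (13, 10, 18, 18, 15, 2)
p-restricted factor λ_4 = (6, 11, 7, 8, 9, 16)

((4, 9, 11, 16, 13, 2), (3, 5, 7, 6, 13, 6), (17, 5, 16, 6, 1, 14), (13, 10, 18, 18, 15, 2), (6, 11, 7, 8, 9, 16))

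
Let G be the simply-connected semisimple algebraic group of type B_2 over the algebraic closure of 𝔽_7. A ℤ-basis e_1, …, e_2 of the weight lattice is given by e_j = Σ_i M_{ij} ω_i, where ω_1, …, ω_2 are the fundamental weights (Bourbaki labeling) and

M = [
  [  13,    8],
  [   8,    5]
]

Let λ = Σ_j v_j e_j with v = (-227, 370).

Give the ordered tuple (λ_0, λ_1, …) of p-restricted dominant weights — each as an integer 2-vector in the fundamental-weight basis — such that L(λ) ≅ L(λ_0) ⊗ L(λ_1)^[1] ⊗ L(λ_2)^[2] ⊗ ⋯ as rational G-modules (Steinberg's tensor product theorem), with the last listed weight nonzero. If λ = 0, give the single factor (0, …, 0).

Converting to the ω-basis (c_i = row i of M dotted with v = (-227, 370)):
  c_1 = (13)·(-227) + 8·370 = 9
  c_2 = (8)·(-227) + 5·370 = 34
Base-7 expansion of each c_i:
  c_1 = 9 = 2·7^0 + 1·7^1
  c_2 = 34 = 6·7^0 + 4·7^1
λ_0 = (2, 6)
λ_1 = (1, 4)

((2, 6), (1, 4))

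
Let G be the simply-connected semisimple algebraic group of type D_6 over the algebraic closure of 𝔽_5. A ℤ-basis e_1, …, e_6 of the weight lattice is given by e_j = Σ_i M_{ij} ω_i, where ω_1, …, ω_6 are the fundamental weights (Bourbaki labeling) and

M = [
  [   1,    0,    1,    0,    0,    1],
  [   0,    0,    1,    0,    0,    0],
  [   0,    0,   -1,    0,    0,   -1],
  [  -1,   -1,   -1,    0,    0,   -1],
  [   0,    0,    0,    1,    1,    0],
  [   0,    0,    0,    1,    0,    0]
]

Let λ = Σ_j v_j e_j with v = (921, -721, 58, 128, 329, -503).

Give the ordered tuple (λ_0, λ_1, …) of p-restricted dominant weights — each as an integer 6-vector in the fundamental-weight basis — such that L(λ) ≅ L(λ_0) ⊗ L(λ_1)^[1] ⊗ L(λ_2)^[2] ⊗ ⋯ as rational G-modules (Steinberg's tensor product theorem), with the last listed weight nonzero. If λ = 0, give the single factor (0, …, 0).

((1, 3, 0, 0, 2, 3), (0, 1, 4, 4, 1, 0), (4, 2, 2, 4, 3, 0), (3, 0, 3, 1, 3, 1))

Converting to the ω-basis (c_i = row i of M dotted with v = (921, -721, 58, 128, 329, -503)):
  c_1 = 1·921 + (0)·(-721) + 1·58 + 0·128 + 0·329 + (1)·(-503) = 476
  c_2 = 0·921 + (0)·(-721) + 1·58 + 0·128 + 0·329 + (0)·(-503) = 58
  c_3 = 0·921 + (0)·(-721) + (-1)·(58) + 0·128 + 0·329 + (-1)·(-503) = 445
  c_4 = (-1)·(921) + (-1)·(-721) + (-1)·(58) + 0·128 + 0·329 + (-1)·(-503) = 245
  c_5 = 0·921 + (0)·(-721) + 0·58 + 1·128 + 1·329 + (0)·(-503) = 457
  c_6 = 0·921 + (0)·(-721) + 0·58 + 1·128 + 0·329 + (0)·(-503) = 128
Writing each c_i in base p = 5:
  c_1 = 476 = 1·5^0 + 0·5^1 + 4·5^2 + 3·5^3
  c_2 = 58 = 3·5^0 + 1·5^1 + 2·5^2
  c_3 = 445 = 0·5^0 + 4·5^1 + 2·5^2 + 3·5^3
  c_4 = 245 = 0·5^0 + 4·5^1 + 4·5^2 + 1·5^3
  c_5 = 457 = 2·5^0 + 1·5^1 + 3·5^2 + 3·5^3
  c_6 = 128 = 3·5^0 + 0·5^1 + 0·5^2 + 1·5^3
p-restricted factor λ_0 = (1, 3, 0, 0, 2, 3)
p-restricted factor λ_1 = (0, 1, 4, 4, 1, 0)
p-restricted factor λ_2 = (4, 2, 2, 4, 3, 0)
p-restricted factor λ_3 = (3, 0, 3, 1, 3, 1)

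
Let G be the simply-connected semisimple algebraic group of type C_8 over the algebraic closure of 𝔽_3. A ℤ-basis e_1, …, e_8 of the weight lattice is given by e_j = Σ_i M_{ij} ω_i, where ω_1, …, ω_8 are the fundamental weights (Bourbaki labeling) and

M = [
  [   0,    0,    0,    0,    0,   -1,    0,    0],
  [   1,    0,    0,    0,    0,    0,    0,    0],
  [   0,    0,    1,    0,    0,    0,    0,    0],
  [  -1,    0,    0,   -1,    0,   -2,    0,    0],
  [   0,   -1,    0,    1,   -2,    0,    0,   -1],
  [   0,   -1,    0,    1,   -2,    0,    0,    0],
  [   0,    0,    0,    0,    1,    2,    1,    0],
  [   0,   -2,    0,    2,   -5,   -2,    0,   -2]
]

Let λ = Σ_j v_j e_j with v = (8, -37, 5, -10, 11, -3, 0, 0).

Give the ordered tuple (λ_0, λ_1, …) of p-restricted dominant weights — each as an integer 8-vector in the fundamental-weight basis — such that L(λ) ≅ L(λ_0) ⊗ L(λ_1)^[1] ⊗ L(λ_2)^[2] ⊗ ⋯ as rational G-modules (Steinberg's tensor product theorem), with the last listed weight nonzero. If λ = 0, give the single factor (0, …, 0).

Change of basis e → ω: c = M·v where v = (8, -37, 5, -10, 11, -3, 0, 0):
  c_1 = 0*8 + 0*-37 + 0*5 + 0*-10 + 0*11 + -1*-3 + 0*0 + 0*0 = 3
  c_2 = 1*8 + 0*-37 + 0*5 + 0*-10 + 0*11 + 0*-3 + 0*0 + 0*0 = 8
  c_3 = 0*8 + 0*-37 + 1*5 + 0*-10 + 0*11 + 0*-3 + 0*0 + 0*0 = 5
  c_4 = -1*8 + 0*-37 + 0*5 + -1*-10 + 0*11 + -2*-3 + 0*0 + 0*0 = 8
  c_5 = 0*8 + -1*-37 + 0*5 + 1*-10 + -2*11 + 0*-3 + 0*0 + -1*0 = 5
  c_6 = 0*8 + -1*-37 + 0*5 + 1*-10 + -2*11 + 0*-3 + 0*0 + 0*0 = 5
  c_7 = 0*8 + 0*-37 + 0*5 + 0*-10 + 1*11 + 2*-3 + 1*0 + 0*0 = 5
  c_8 = 0*8 + -2*-37 + 0*5 + 2*-10 + -5*11 + -2*-3 + 0*0 + -2*0 = 5
p = 3; digits c_i = Σ_j d_{ij}·3^j, 0 ≤ d_{ij} < 3:
  c_1 = 3 = 0·3^0 + 1·3^1
  c_2 = 8 = 2·3^0 + 2·3^1
  c_3 = 5 = 2·3^0 + 1·3^1
  c_4 = 8 = 2·3^0 + 2·3^1
  c_5 = 5 = 2·3^0 + 1·3^1
  c_6 = 5 = 2·3^0 + 1·3^1
  c_7 = 5 = 2·3^0 + 1·3^1
  c_8 = 5 = 2·3^0 + 1·3^1
Factor λ_0 = (0, 2, 2, 2, 2, 2, 2, 2)
Factor λ_1 = (1, 2, 1, 2, 1, 1, 1, 1)

((0, 2, 2, 2, 2, 2, 2, 2), (1, 2, 1, 2, 1, 1, 1, 1))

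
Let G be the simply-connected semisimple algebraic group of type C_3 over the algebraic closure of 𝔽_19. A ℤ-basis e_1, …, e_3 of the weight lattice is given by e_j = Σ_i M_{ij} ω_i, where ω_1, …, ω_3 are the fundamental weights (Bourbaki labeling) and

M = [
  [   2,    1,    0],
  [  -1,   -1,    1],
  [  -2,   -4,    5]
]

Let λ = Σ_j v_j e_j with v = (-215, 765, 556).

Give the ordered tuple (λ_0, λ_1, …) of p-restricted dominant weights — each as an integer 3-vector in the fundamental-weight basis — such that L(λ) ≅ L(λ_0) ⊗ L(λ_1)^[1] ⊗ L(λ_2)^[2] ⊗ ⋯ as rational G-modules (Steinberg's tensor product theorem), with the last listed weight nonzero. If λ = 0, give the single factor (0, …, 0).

((12, 6, 17), (17, 0, 7))

Change of basis e → ω: c = M·v where v = (-215, 765, 556):
  c_1 = (2)·(-215) + (1)·(765) + (0)·(556) = 335
  c_2 = (-1)·(-215) + (-1)·(765) + (1)·(556) = 6
  c_3 = (-2)·(-215) + (-4)·(765) + (5)·(556) = 150
Base-19 expansion of each c_i:
  c_1 = 335 = 12·19^0 + 17·19^1
  c_2 = 6 = 6·19^0
  c_3 = 150 = 17·19^0 + 7·19^1
λ_0 = (12, 6, 17)
λ_1 = (17, 0, 7)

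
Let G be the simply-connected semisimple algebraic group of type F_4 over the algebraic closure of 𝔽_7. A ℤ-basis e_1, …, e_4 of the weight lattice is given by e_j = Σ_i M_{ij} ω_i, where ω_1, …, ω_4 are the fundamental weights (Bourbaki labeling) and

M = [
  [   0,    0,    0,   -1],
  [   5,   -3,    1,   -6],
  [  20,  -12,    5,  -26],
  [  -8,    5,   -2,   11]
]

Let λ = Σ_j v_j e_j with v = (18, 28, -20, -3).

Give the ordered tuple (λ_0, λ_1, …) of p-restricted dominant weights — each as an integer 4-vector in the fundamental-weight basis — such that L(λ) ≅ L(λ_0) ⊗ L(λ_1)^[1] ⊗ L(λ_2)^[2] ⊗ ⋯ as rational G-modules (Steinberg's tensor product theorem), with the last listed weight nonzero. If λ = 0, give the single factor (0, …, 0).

((3, 4, 2, 3),)

Change of basis e → ω: c = M·v where v = (18, 28, -20, -3):
  c_1 = 0·18 + 0·28 + (0)·(-20) + (-1)·(-3) = 3
  c_2 = 5·18 + (-3)·(28) + (1)·(-20) + (-6)·(-3) = 4
  c_3 = 20·18 + (-12)·(28) + (5)·(-20) + (-26)·(-3) = 2
  c_4 = (-8)·(18) + 5·28 + (-2)·(-20) + (11)·(-3) = 3
p = 7; digits c_i = Σ_j d_{ij}·7^j, 0 ≤ d_{ij} < 7:
  c_1 = 3 = 3·7^0
  c_2 = 4 = 4·7^0
  c_3 = 2 = 2·7^0
  c_4 = 3 = 3·7^0
Factor λ_0 = (3, 4, 2, 3)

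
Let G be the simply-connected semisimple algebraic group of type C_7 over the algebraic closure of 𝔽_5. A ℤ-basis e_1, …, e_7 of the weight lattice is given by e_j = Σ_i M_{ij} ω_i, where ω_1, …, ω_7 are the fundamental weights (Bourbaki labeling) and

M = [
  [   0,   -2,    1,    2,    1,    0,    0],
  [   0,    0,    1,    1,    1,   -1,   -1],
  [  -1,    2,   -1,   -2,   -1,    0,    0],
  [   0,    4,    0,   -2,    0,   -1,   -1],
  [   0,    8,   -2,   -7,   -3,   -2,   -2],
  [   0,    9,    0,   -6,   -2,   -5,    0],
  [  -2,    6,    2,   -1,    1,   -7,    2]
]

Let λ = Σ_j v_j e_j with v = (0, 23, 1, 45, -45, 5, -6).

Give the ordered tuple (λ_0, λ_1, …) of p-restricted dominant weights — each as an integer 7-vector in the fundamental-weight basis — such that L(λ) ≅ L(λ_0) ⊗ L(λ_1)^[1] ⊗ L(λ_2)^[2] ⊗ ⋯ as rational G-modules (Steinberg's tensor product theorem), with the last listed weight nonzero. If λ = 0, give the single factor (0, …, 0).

((0, 2, 0, 3, 4, 2, 3),)

ω-coordinates c = M·v, v = (0, 23, 1, 45, -45, 5, -6):
  c_1 = 0*0 + -2*23 + 1*1 + 2*45 + 1*-45 + 0*5 + 0*-6 = 0
  c_2 = 0*0 + 0*23 + 1*1 + 1*45 + 1*-45 + -1*5 + -1*-6 = 2
  c_3 = -1*0 + 2*23 + -1*1 + -2*45 + -1*-45 + 0*5 + 0*-6 = 0
  c_4 = 0*0 + 4*23 + 0*1 + -2*45 + 0*-45 + -1*5 + -1*-6 = 3
  c_5 = 0*0 + 8*23 + -2*1 + -7*45 + -3*-45 + -2*5 + -2*-6 = 4
  c_6 = 0*0 + 9*23 + 0*1 + -6*45 + -2*-45 + -5*5 + 0*-6 = 2
  c_7 = -2*0 + 6*23 + 2*1 + -1*45 + 1*-45 + -7*5 + 2*-6 = 3
Base-5 expansion of each c_i:
  c_1 = 0
  c_2 = 2 = 2·5^0
  c_3 = 0
  c_4 = 3 = 3·5^0
  c_5 = 4 = 4·5^0
  c_6 = 2 = 2·5^0
  c_7 = 3 = 3·5^0
p-restricted factor λ_0 = (0, 2, 0, 3, 4, 2, 3)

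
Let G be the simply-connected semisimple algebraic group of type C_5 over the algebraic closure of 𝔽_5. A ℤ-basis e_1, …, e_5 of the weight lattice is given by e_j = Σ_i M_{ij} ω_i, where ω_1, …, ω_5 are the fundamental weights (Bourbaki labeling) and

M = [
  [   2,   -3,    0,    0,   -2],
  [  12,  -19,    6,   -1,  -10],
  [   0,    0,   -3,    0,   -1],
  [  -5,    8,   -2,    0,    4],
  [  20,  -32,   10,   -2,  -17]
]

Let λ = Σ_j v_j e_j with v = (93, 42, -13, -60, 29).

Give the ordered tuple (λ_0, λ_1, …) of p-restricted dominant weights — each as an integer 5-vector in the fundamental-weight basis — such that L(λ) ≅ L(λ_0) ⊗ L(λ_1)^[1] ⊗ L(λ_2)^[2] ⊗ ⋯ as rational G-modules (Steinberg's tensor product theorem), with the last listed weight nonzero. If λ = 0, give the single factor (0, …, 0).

((2, 0, 0, 3, 3), (0, 2, 2, 2, 2))

ω-coordinates c = M·v, v = (93, 42, -13, -60, 29):
  c_1 = (2)·(93) + (-3)·(42) + (0)·(-13) + (0)·(-60) + (-2)·(29) = 2
  c_2 = (12)·(93) + (-19)·(42) + (6)·(-13) + (-1)·(-60) + (-10)·(29) = 10
  c_3 = (0)·(93) + (0)·(42) + (-3)·(-13) + (0)·(-60) + (-1)·(29) = 10
  c_4 = (-5)·(93) + (8)·(42) + (-2)·(-13) + (0)·(-60) + (4)·(29) = 13
  c_5 = (20)·(93) + (-32)·(42) + (10)·(-13) + (-2)·(-60) + (-17)·(29) = 13
Writing each c_i in base p = 5:
  c_1 = 2 = 2·5^0
  c_2 = 10 = 0·5^0 + 2·5^1
  c_3 = 10 = 0·5^0 + 2·5^1
  c_4 = 13 = 3·5^0 + 2·5^1
  c_5 = 13 = 3·5^0 + 2·5^1
Factor λ_0 = (2, 0, 0, 3, 3)
Factor λ_1 = (0, 2, 2, 2, 2)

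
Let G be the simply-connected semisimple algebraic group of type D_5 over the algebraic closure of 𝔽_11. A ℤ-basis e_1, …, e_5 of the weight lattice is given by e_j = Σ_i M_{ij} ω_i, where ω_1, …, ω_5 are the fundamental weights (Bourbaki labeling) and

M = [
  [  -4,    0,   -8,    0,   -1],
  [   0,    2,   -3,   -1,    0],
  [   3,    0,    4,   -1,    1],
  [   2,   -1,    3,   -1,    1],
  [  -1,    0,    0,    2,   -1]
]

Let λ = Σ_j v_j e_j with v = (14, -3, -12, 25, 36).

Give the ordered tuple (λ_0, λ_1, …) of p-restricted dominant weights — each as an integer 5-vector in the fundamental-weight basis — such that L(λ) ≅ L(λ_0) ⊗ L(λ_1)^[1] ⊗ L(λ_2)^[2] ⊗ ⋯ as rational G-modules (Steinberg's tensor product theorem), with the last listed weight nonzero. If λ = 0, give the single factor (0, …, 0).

Compute c_i = Σ_j M_{ij} v_j with v = (14, -3, -12, 25, 36):
  c_1 = -4*14 + 0*-3 + -8*-12 + 0*25 + -1*36 = 4
  c_2 = 0*14 + 2*-3 + -3*-12 + -1*25 + 0*36 = 5
  c_3 = 3*14 + 0*-3 + 4*-12 + -1*25 + 1*36 = 5
  c_4 = 2*14 + -1*-3 + 3*-12 + -1*25 + 1*36 = 6
  c_5 = -1*14 + 0*-3 + 0*-12 + 2*25 + -1*36 = 0
p = 11; digits c_i = Σ_j d_{ij}·11^j, 0 ≤ d_{ij} < 11:
  c_1 = 4 = 4·11^0
  c_2 = 5 = 5·11^0
  c_3 = 5 = 5·11^0
  c_4 = 6 = 6·11^0
  c_5 = 0
Factor λ_0 = (4, 5, 5, 6, 0)

((4, 5, 5, 6, 0),)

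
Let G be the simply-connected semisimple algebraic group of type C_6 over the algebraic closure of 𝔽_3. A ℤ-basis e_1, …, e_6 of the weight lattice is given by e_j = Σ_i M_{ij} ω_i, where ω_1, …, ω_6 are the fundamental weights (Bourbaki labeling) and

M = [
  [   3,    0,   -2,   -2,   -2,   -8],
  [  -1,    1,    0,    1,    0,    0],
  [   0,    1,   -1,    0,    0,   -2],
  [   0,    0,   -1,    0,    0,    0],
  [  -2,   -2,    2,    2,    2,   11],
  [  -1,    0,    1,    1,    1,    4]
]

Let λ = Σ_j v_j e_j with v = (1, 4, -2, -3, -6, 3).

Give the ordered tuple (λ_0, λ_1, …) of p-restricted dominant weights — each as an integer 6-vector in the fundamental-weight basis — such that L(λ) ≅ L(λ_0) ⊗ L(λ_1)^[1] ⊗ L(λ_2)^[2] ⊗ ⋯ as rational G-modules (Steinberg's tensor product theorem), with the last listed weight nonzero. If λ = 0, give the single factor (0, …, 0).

((1, 0, 0, 2, 1, 0),)

ω-coordinates c = M·v, v = (1, 4, -2, -3, -6, 3):
  c_1 = 3·1 + 0·4 + (-2)·(-2) + (-2)·(-3) + (-2)·(-6) + (-8)·(3) = 1
  c_2 = (-1)·(1) + 1·4 + (0)·(-2) + (1)·(-3) + (0)·(-6) + 0·3 = 0
  c_3 = 0·1 + 1·4 + (-1)·(-2) + (0)·(-3) + (0)·(-6) + (-2)·(3) = 0
  c_4 = 0·1 + 0·4 + (-1)·(-2) + (0)·(-3) + (0)·(-6) + 0·3 = 2
  c_5 = (-2)·(1) + (-2)·(4) + (2)·(-2) + (2)·(-3) + (2)·(-6) + 11·3 = 1
  c_6 = (-1)·(1) + 0·4 + (1)·(-2) + (1)·(-3) + (1)·(-6) + 4·3 = 0
Expand coordinatewise in base 3:
  c_1 = 1 = 1·3^0
  c_2 = 0
  c_3 = 0
  c_4 = 2 = 2·3^0
  c_5 = 1 = 1·3^0
  c_6 = 0
p-restricted factor λ_0 = (1, 0, 0, 2, 1, 0)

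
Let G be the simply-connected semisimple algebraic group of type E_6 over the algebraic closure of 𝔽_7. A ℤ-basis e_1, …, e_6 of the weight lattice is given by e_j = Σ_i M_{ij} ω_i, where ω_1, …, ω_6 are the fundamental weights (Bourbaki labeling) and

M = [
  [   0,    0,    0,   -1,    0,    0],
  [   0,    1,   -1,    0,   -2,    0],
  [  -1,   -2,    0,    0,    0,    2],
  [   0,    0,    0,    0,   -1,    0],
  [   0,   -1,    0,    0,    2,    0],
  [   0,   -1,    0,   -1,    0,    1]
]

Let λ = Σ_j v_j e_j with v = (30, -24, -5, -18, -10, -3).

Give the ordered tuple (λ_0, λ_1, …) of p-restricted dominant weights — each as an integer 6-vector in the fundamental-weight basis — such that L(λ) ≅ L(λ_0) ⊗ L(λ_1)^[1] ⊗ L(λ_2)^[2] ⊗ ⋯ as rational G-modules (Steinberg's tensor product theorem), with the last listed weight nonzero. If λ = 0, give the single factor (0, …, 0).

((4, 1, 5, 3, 4, 4), (2, 0, 1, 1, 0, 5))

Converting to the ω-basis (c_i = row i of M dotted with v = (30, -24, -5, -18, -10, -3)):
  c_1 = 0·30 + (0)·(-24) + (0)·(-5) + (-1)·(-18) + (0)·(-10) + (0)·(-3) = 18
  c_2 = 0·30 + (1)·(-24) + (-1)·(-5) + (0)·(-18) + (-2)·(-10) + (0)·(-3) = 1
  c_3 = (-1)·(30) + (-2)·(-24) + (0)·(-5) + (0)·(-18) + (0)·(-10) + (2)·(-3) = 12
  c_4 = 0·30 + (0)·(-24) + (0)·(-5) + (0)·(-18) + (-1)·(-10) + (0)·(-3) = 10
  c_5 = 0·30 + (-1)·(-24) + (0)·(-5) + (0)·(-18) + (2)·(-10) + (0)·(-3) = 4
  c_6 = 0·30 + (-1)·(-24) + (0)·(-5) + (-1)·(-18) + (0)·(-10) + (1)·(-3) = 39
Base-7 expansion of each c_i:
  c_1 = 18 = 4·7^0 + 2·7^1
  c_2 = 1 = 1·7^0
  c_3 = 12 = 5·7^0 + 1·7^1
  c_4 = 10 = 3·7^0 + 1·7^1
  c_5 = 4 = 4·7^0
  c_6 = 39 = 4·7^0 + 5·7^1
Factor λ_0 = (4, 1, 5, 3, 4, 4)
Factor λ_1 = (2, 0, 1, 1, 0, 5)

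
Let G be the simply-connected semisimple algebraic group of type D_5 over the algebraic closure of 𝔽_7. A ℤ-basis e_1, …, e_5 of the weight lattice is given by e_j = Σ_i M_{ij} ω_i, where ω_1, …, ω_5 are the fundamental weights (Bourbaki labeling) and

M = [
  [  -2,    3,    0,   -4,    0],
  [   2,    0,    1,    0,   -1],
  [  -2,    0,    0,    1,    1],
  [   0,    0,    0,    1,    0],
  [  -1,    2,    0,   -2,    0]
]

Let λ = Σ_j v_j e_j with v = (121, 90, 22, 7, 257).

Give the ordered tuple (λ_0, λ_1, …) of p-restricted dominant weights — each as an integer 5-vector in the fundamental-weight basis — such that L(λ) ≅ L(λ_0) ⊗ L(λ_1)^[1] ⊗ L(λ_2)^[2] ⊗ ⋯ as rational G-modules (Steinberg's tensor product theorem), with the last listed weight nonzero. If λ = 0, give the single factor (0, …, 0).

((0, 0, 1, 0, 3), (0, 1, 3, 1, 6))

In the fundamental-weight basis, λ has coordinates c = M·v (v = (121, 90, 22, 7, 257)):
  c_1 = (-2)·(121) + 3·90 + 0·22 + (-4)·(7) + 0·257 = 0
  c_2 = 2·121 + 0·90 + 1·22 + 0·7 + (-1)·(257) = 7
  c_3 = (-2)·(121) + 0·90 + 0·22 + 1·7 + 1·257 = 22
  c_4 = 0·121 + 0·90 + 0·22 + 1·7 + 0·257 = 7
  c_5 = (-1)·(121) + 2·90 + 0·22 + (-2)·(7) + 0·257 = 45
Writing each c_i in base p = 7:
  c_1 = 0
  c_2 = 7 = 0·7^0 + 1·7^1
  c_3 = 22 = 1·7^0 + 3·7^1
  c_4 = 7 = 0·7^0 + 1·7^1
  c_5 = 45 = 3·7^0 + 6·7^1
p-restricted factor λ_0 = (0, 0, 1, 0, 3)
p-restricted factor λ_1 = (0, 1, 3, 1, 6)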